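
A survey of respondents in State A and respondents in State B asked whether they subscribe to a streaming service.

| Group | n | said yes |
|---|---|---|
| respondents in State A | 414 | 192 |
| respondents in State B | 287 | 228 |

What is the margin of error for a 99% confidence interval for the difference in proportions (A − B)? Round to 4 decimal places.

First, p̂₁ = 192/414 = 0.4638; p̂₂ = 228/287 = 0.7944.
The two standard errors are √(0.4638×0.5362/414) = 0.02451 and √(0.7944×0.2056/287) = 0.02386.
Because the samples are independent, SE_diff = √(0.02451² + 0.02386²) = 0.03421.
Using z* = 2.576 for 99%, ME = 2.576 × 0.03421 = 0.08812.

0.0881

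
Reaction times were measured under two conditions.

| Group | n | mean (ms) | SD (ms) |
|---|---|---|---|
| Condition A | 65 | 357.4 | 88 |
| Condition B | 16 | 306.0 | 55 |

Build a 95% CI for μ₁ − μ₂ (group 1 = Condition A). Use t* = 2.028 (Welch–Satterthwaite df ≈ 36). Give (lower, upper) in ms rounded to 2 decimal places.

(15.80, 87.00)

SE₁ = s₁/√n₁ = 88/√65 = 10.9151; SE₂ = 55/√16 = 13.7500.
Independent samples, unequal variances: SE_diff = √(SE₁² + SE₂²) = √(119.13940801 + 189.0625) = 17.5557.
t* = 2.028, so margin of error = 2.028 × 17.5557 = 35.6030.
Difference in means = 357.4 − 306.0 = 51.4000.
51.4000 ± 35.6030 → (15.80, 87.00).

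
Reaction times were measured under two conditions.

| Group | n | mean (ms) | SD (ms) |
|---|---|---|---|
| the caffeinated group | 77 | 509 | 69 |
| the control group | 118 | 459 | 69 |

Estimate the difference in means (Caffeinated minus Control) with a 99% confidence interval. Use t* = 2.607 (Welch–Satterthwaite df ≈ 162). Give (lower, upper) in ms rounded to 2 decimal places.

(23.65, 76.35)

Per-group SEs: s₁/√n₁ = 69/√77 = 7.8633, s₂/√n₂ = 69/√118 = 6.3520.
Unpooled SE of the difference: √(61.83148689 + 40.347904) = 10.1084.
Margin of error = t* · SE = 2.607 × 10.1084 = 26.3526.
x̄₁ − x̄₂ = 509 − 459 = 50.0000.
CI: 50.0000 ± 26.3526 = (23.65, 76.35).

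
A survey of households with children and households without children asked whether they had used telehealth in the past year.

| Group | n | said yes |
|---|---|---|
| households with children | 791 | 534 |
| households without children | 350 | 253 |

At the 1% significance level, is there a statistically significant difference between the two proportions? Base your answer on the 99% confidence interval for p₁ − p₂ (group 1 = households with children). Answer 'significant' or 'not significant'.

not significant

p̂₁ = 534/791 = 0.6751 and p̂₂ = 253/350 = 0.7229.
SE₁ = √(p̂₁(1−p̂₁)/n₁) = √(0.6751·0.3249/791) = 0.01665; SE₂ = √(0.7229·0.2771/350) = 0.02392.
Independent samples: SE of the difference = √(SE₁² + SE₂²) = √(0.0002772225 + 0.0005721664) = 0.02914.
z* for 99% confidence is 2.576, so the margin of error is 2.576 × 0.02914 = 0.07506.
Point estimate p̂₁ − p̂₂ = 0.6751 − 0.7229 = -0.0478.
-0.0478 ± 0.07506 → (-0.12286, 0.02726).
The interval (-0.12286, 0.02726) contains 0, so the difference is not significant.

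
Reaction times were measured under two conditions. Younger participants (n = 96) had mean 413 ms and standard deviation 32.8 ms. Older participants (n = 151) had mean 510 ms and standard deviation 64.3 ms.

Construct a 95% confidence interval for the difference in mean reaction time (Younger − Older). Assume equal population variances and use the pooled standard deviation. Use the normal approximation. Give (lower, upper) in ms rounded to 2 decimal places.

(-110.89, -83.11)

s_p = √[((n₁−1)s₁² + (n₂−1)s₂²)/(n₁+n₂−2)] = √[(95·32.8² + 150·64.3²)/245] = 54.2999.
SE = 54.2999·√(1/96 + 1/151) = 7.0880.
With z* = 1.960, margin = 1.960 × 7.0880 = 13.8925.
x̄₁ − x̄₂ = 413 − 510 = -97.0000; interval -97.0000 ± 13.8925 = (-110.89, -83.11).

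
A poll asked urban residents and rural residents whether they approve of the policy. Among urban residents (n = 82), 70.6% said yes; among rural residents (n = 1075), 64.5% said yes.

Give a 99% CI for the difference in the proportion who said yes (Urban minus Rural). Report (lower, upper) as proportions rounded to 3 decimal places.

(-0.074, 0.196)

The two standard errors are √(0.7060×0.2940/82) = 0.05031 and √(0.6450×0.3550/1075) = 0.01459.
Because the samples are independent, SE_diff = √(0.05031² + 0.01459²) = 0.05238.
Using z* = 2.576 for 99%, ME = 2.576 × 0.05238 = 0.13493.
p̂₁ − p̂₂ = 0.0610; interval 0.0610 ± 0.13493 gives (-0.074, 0.196).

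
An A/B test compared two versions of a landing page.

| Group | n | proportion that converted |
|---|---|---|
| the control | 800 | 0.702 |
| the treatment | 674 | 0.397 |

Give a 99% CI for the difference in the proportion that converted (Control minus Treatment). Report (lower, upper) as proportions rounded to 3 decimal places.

SE₁ = √(p̂₁(1−p̂₁)/n₁) = √(0.7020·0.2980/800) = 0.01617; SE₂ = √(0.3970·0.6030/674) = 0.01885.
Independent samples: SE of the difference = √(SE₁² + SE₂²) = √(0.0002614689 + 0.0003553225) = 0.02484.
z* for 99% confidence is 2.576, so the margin of error is 2.576 × 0.02484 = 0.06399.
Point estimate p̂₁ − p̂₂ = 0.7020 − 0.3970 = 0.3050.
0.3050 ± 0.06399 → (0.241, 0.369).

(0.241, 0.369)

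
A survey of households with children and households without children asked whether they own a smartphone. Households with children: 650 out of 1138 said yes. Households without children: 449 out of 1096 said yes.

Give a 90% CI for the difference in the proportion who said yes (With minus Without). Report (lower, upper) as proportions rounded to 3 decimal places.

(0.127, 0.196)

First, p̂₁ = 650/1138 = 0.5712; p̂₂ = 449/1096 = 0.4097.
The two standard errors are √(0.5712×0.4288/1138) = 0.01467 and √(0.4097×0.5903/1096) = 0.01485.
Because the samples are independent, SE_diff = √(0.01467² + 0.01485²) = 0.02087.
Using z* = 1.645 for 90%, ME = 1.645 × 0.02087 = 0.03433.
p̂₁ − p̂₂ = 0.1615; interval 0.1615 ± 0.03433 gives (0.127, 0.196).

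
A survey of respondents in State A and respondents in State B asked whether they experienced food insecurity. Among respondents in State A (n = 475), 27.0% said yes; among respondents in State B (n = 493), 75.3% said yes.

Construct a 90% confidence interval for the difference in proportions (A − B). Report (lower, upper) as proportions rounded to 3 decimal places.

(-0.529, -0.437)

The two standard errors are √(0.2700×0.7300/475) = 0.02037 and √(0.7530×0.2470/493) = 0.01942.
Because the samples are independent, SE_diff = √(0.02037² + 0.01942²) = 0.02814.
Using z* = 1.645 for 90%, ME = 1.645 × 0.02814 = 0.04629.
p̂₁ − p̂₂ = -0.4830; interval -0.4830 ± 0.04629 gives (-0.529, -0.437).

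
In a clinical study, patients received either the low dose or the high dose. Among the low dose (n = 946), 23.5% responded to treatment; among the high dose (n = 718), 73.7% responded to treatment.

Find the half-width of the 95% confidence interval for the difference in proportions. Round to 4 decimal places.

0.0420

Each SE is √(p̂(1−p̂)/n): √(0.2350·0.7650/946) = 0.01379 and √(0.7370·0.2630/718) = 0.01643.
SE(p̂₁ − p̂₂) = √(SE₁² + SE₂²) = √(0.0001901641 + 0.0002699449) = 0.02145, since the two samples are independent.
At 95% confidence z* = 1.960; margin = 1.960 × 0.02145 = 0.04204.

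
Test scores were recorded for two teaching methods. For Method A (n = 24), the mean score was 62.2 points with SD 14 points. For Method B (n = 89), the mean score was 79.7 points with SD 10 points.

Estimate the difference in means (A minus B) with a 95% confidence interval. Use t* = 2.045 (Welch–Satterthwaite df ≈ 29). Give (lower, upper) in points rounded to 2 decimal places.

(-23.73, -11.27)

Per-group SEs: s₁/√n₁ = 14/√24 = 2.8577, s₂/√n₂ = 10/√89 = 1.0600.
Unpooled SE of the difference: √(8.16644929 + 1.1236) = 3.0480.
Margin of error = t* · SE = 2.045 × 3.0480 = 6.2332.
x̄₁ − x̄₂ = 62.2 − 79.7 = -17.5000.
CI: -17.5000 ± 6.2332 = (-23.73, -11.27).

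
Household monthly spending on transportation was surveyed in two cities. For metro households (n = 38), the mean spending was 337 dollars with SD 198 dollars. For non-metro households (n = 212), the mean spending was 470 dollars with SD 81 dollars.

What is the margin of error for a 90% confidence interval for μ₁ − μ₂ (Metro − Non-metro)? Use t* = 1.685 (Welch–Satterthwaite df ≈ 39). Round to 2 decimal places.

Per-group SEs: s₁/√n₁ = 198/√38 = 32.1198, s₂/√n₂ = 81/√212 = 5.5631.
Unpooled SE of the difference: √(1031.68155204 + 30.94808161) = 32.5980.
Margin of error = t* · SE = 1.685 × 32.5980 = 54.9276.

54.93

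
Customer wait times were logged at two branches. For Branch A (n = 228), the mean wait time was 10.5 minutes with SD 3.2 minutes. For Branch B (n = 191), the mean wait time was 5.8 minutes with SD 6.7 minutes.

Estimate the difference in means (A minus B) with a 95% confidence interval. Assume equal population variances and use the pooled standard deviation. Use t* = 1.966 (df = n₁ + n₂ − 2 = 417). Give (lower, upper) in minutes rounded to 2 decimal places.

(3.72, 5.68)

Pooled variance s_p² = [227·3.2² + 190·6.7²] / (228+191−2) = 26.0278, so s_p = 5.1017.
SE_diff = s_p·√(1/n₁ + 1/n₂) = 5.1017·√(1/228 + 1/191) = 0.5004.
t* = 1.966; margin = 1.966 × 0.5004 = 0.9838.
Difference = 10.5 − 5.8 = 4.7000.
4.7000 ± 0.9838 → (3.72, 5.68).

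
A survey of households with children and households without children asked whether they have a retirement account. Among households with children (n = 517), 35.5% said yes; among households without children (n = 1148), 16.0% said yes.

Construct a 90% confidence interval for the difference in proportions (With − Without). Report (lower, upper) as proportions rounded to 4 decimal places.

(0.1561, 0.2339)

The two standard errors are √(0.3550×0.6450/517) = 0.02104 and √(0.1600×0.8400/1148) = 0.01082.
Because the samples are independent, SE_diff = √(0.02104² + 0.01082²) = 0.02366.
Using z* = 1.645 for 90%, ME = 1.645 × 0.02366 = 0.03892.
p̂₁ − p̂₂ = 0.1950; interval 0.1950 ± 0.03892 gives (0.1561, 0.2339).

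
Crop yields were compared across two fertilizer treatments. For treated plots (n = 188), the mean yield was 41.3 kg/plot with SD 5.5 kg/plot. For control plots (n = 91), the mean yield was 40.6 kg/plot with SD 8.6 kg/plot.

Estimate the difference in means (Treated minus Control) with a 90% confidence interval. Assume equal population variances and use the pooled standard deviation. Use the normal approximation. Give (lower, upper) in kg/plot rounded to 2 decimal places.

(-0.70, 2.10)

Pooled variance s_p² = [187·5.5² + 90·8.6²] / (188+91−2) = 44.4518, so s_p = 6.6672.
SE_diff = s_p·√(1/n₁ + 1/n₂) = 6.6672·√(1/188 + 1/91) = 0.8514.
z* = 1.645; margin = 1.645 × 0.8514 = 1.4006.
Difference = 41.3 − 40.6 = 0.7000.
0.7000 ± 1.4006 → (-0.70, 2.10).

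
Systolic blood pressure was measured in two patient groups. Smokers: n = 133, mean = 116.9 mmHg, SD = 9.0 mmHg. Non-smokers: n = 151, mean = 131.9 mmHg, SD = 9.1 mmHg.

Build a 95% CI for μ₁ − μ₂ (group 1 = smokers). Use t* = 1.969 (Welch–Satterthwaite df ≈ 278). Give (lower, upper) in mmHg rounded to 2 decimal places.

(-17.12, -12.88)

Standard errors of each mean: 9.0/√133 = 0.7804 and 9.1/√151 = 0.7405.
SE(x̄₁ − x̄₂) = √(0.7804² + 0.7405²) = 1.0758 for independent samples with unequal variances.
With t* = 1.969, the margin is 1.969 × 1.0758 = 2.1183.
x̄₁ − x̄₂ = 116.9 − 131.9 = -15.0000; the interval is -15.0000 ± 2.1183 = (-17.12, -12.88).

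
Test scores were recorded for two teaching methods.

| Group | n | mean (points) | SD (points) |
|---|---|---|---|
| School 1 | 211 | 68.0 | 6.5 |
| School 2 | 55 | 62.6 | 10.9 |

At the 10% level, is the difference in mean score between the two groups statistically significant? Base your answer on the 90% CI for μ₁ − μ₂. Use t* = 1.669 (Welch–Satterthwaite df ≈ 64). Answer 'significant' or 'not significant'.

significant

Per-group SEs: s₁/√n₁ = 6.5/√211 = 0.4475, s₂/√n₂ = 10.9/√55 = 1.4698.
Unpooled SE of the difference: √(0.20025625 + 2.16031204) = 1.5364.
Margin of error = t* · SE = 1.669 × 1.5364 = 2.5643.
x̄₁ − x̄₂ = 68.0 − 62.6 = 5.4000.
CI: 5.4000 ± 2.5643 = (2.8357, 7.9643).
The interval (2.8357, 7.9643) does not contain 0, so the difference is significant.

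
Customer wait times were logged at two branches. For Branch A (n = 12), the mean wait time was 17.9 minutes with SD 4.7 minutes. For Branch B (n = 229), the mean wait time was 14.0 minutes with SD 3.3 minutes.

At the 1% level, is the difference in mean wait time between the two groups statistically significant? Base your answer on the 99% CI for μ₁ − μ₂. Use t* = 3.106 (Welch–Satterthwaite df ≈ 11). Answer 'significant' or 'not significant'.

not significant

Standard errors of each mean: 4.7/√12 = 1.3568 and 3.3/√229 = 0.2181.
SE(x̄₁ − x̄₂) = √(1.3568² + 0.2181²) = 1.3742 for independent samples with unequal variances.
With t* = 3.106, the margin is 3.106 × 1.3742 = 4.2683.
x̄₁ − x̄₂ = 17.9 − 14.0 = 3.9000; the interval is 3.9000 ± 4.2683 = (-0.3683, 8.1683).
The interval (-0.3683, 8.1683) contains 0, so the difference is not significant.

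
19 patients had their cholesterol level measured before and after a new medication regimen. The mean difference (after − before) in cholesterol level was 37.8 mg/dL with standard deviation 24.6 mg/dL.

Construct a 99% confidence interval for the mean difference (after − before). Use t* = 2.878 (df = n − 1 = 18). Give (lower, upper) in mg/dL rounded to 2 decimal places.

(21.56, 54.04)

This is a matched-pairs design, so SE = s_d/√n = 24.6/√19 = 5.6436.
Margin = 2.878 × 5.6436 = 16.2423; the interval is 37.8 ± 16.2423 = (21.56, 54.04).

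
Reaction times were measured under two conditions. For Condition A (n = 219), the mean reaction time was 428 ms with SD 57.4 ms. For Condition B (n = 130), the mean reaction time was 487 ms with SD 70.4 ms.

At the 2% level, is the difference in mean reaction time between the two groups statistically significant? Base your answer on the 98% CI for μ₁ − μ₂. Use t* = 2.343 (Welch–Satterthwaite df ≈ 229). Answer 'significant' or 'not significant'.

SE₁ = s₁/√n₁ = 57.4/√219 = 3.8787; SE₂ = 70.4/√130 = 6.1745.
Independent samples, unequal variances: SE_diff = √(SE₁² + SE₂²) = √(15.04431369 + 38.12445025) = 7.2917.
t* = 2.343, so margin of error = 2.343 × 7.2917 = 17.0845.
Difference in means = 428 − 487 = -59.0000.
-59.0000 ± 17.0845 → (-76.0845, -41.9155).
The interval (-76.0845, -41.9155) does not contain 0, so the difference is significant.

significant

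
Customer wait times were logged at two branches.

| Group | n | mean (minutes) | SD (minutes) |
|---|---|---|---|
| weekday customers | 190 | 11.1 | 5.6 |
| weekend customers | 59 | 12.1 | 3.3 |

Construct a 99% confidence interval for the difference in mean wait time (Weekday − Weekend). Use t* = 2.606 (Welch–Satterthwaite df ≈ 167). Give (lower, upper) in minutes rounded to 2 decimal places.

Per-group SEs: s₁/√n₁ = 5.6/√190 = 0.4063, s₂/√n₂ = 3.3/√59 = 0.4296.
Unpooled SE of the difference: √(0.16507969 + 0.18455616) = 0.5913.
Margin of error = t* · SE = 2.606 × 0.5913 = 1.5409.
x̄₁ − x̄₂ = 11.1 − 12.1 = -1.0000.
CI: -1.0000 ± 1.5409 = (-2.54, 0.54).

(-2.54, 0.54)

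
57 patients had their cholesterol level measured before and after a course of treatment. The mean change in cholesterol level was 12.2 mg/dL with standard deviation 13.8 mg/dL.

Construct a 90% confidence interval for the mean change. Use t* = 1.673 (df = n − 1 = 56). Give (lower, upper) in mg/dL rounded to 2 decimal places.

Paired design: SE = s_d/√n = 13.8/√57 = 1.8279.
t* = 1.673; margin of error = 1.673 × 1.8279 = 3.0581.
12.2 ± 3.0581 → (9.14, 15.26).

(9.14, 15.26)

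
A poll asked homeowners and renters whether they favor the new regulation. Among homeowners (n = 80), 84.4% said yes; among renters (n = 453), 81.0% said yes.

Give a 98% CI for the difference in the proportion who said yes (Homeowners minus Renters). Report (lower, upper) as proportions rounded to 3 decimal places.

The two standard errors are √(0.8440×0.1560/80) = 0.04057 and √(0.8100×0.1900/453) = 0.01843.
Because the samples are independent, SE_diff = √(0.04057² + 0.01843²) = 0.04456.
Using z* = 2.326 for 98%, ME = 2.326 × 0.04456 = 0.10365.
p̂₁ − p̂₂ = 0.0340; interval 0.0340 ± 0.10365 gives (-0.070, 0.138).

(-0.070, 0.138)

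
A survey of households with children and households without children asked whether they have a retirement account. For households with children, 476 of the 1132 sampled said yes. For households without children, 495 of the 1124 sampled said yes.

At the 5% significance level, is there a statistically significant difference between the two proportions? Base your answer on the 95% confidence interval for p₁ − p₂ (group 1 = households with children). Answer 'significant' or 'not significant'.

First, p̂₁ = 476/1132 = 0.4205; p̂₂ = 495/1124 = 0.4404.
The two standard errors are √(0.4205×0.5795/1132) = 0.01467 and √(0.4404×0.5596/1124) = 0.01481.
Because the samples are independent, SE_diff = √(0.01467² + 0.01481²) = 0.02085.
Using z* = 1.960 for 95%, ME = 1.960 × 0.02085 = 0.04087.
p̂₁ − p̂₂ = -0.0199; interval -0.0199 ± 0.04087 gives (-0.06077, 0.02097).
The interval (-0.06077, 0.02097) contains 0, so the difference is not significant.

not significant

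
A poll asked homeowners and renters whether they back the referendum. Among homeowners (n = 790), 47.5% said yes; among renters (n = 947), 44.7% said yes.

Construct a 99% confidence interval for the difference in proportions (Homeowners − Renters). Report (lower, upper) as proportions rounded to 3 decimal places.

The two standard errors are √(0.4750×0.5250/790) = 0.01777 and √(0.4470×0.5530/947) = 0.01616.
Because the samples are independent, SE_diff = √(0.01777² + 0.01616²) = 0.02402.
Using z* = 2.576 for 99%, ME = 2.576 × 0.02402 = 0.06188.
p̂₁ − p̂₂ = 0.0280; interval 0.0280 ± 0.06188 gives (-0.034, 0.090).

(-0.034, 0.090)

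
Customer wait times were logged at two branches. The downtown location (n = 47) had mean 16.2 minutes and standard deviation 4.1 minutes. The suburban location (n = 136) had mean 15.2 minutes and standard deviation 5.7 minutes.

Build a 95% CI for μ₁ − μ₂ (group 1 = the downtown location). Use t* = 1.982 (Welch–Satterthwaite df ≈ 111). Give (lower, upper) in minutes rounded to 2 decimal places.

(-0.53, 2.53)

SE₁ = s₁/√n₁ = 4.1/√47 = 0.5980; SE₂ = 5.7/√136 = 0.4888.
Independent samples, unequal variances: SE_diff = √(SE₁² + SE₂²) = √(0.357604 + 0.23892544) = 0.7724.
t* = 1.982, so margin of error = 1.982 × 0.7724 = 1.5309.
Difference in means = 16.2 − 15.2 = 1.0000.
1.0000 ± 1.5309 → (-0.53, 2.53).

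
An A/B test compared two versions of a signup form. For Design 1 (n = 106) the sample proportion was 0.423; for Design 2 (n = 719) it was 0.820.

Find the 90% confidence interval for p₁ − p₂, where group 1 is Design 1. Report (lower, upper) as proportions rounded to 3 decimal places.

(-0.479, -0.315)

Each SE is √(p̂(1−p̂)/n): √(0.4230·0.5770/106) = 0.04798 and √(0.8200·0.1800/719) = 0.01433.
SE(p̂₁ − p̂₂) = √(SE₁² + SE₂²) = √(0.0023020804 + 0.0002053489) = 0.05007, since the two samples are independent.
At 90% confidence z* = 1.645; margin = 1.645 × 0.05007 = 0.08237.
The difference is 0.4230 − 0.8200 = -0.3970, so the interval is -0.3970 ± 0.08237 = (-0.479, -0.315).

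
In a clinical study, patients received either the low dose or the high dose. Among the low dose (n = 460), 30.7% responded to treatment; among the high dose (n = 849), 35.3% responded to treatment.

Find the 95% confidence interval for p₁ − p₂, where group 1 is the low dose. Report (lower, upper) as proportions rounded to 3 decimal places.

The two standard errors are √(0.3070×0.6930/460) = 0.02151 and √(0.3530×0.6470/849) = 0.01640.
Because the samples are independent, SE_diff = √(0.02151² + 0.01640²) = 0.02705.
Using z* = 1.960 for 95%, ME = 1.960 × 0.02705 = 0.05302.
p̂₁ − p̂₂ = -0.0460; interval -0.0460 ± 0.05302 gives (-0.099, 0.007).

(-0.099, 0.007)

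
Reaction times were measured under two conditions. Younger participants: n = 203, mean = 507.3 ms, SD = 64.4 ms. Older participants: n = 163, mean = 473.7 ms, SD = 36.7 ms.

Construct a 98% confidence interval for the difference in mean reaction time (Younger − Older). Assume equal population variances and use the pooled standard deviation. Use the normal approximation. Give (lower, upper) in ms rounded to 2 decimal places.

Pooled variance s_p² = [202·64.4² + 162·36.7²] / (203+163−2) = 2900.9970, so s_p = 53.8609.
SE_diff = s_p·√(1/n₁ + 1/n₂) = 53.8609·√(1/203 + 1/163) = 5.6646.
z* = 2.326; margin = 2.326 × 5.6646 = 13.1759.
Difference = 507.3 − 473.7 = 33.6000.
33.6000 ± 13.1759 → (20.42, 46.78).

(20.42, 46.78)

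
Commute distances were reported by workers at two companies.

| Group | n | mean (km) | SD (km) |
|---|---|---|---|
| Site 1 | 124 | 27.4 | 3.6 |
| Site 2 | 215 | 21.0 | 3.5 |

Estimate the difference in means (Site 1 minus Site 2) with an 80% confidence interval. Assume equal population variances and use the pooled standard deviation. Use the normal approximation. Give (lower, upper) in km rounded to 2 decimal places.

s_p = √[((n₁−1)s₁² + (n₂−1)s₂²)/(n₁+n₂−2)] = √[(123·3.6² + 214·3.5²)/337] = 3.5368.
SE = 3.5368·√(1/124 + 1/215) = 0.3988.
With z* = 1.282, margin = 1.282 × 0.3988 = 0.5113.
x̄₁ − x̄₂ = 27.4 − 21.0 = 6.4000; interval 6.4000 ± 0.5113 = (5.89, 6.91).

(5.89, 6.91)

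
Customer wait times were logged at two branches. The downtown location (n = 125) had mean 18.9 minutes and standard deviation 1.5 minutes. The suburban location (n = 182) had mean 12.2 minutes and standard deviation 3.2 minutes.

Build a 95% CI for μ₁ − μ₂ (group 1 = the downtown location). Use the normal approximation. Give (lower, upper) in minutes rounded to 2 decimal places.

SE₁ = s₁/√n₁ = 1.5/√125 = 0.1342; SE₂ = 3.2/√182 = 0.2372.
Independent samples, unequal variances: SE_diff = √(SE₁² + SE₂²) = √(0.01800964 + 0.05626384) = 0.2725.
z* = 1.960, so margin of error = 1.960 × 0.2725 = 0.5341.
Difference in means = 18.9 − 12.2 = 6.7000.
6.7000 ± 0.5341 → (6.17, 7.23).

(6.17, 7.23)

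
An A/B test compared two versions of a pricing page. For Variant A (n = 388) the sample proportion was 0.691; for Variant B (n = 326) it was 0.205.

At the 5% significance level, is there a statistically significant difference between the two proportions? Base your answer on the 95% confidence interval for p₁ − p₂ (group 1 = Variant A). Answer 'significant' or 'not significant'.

The two standard errors are √(0.6910×0.3090/388) = 0.02346 and √(0.2050×0.7950/326) = 0.02236.
Because the samples are independent, SE_diff = √(0.02346² + 0.02236²) = 0.03241.
Using z* = 1.960 for 95%, ME = 1.960 × 0.03241 = 0.06352.
p̂₁ − p̂₂ = 0.4860; interval 0.4860 ± 0.06352 gives (0.42248, 0.54952).
The interval (0.42248, 0.54952) does not contain 0, so the difference is significant.

significant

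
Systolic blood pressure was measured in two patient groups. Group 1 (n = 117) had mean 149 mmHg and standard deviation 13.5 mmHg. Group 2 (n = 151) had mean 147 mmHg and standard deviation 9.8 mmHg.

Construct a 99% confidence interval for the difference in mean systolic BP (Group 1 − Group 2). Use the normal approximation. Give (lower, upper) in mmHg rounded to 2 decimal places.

Standard errors of each mean: 13.5/√117 = 1.2481 and 9.8/√151 = 0.7975.
SE(x̄₁ − x̄₂) = √(1.2481² + 0.7975²) = 1.4811 for independent samples with unequal variances.
With z* = 2.576, the margin is 2.576 × 1.4811 = 3.8153.
x̄₁ − x̄₂ = 149 − 147 = 2.0000; the interval is 2.0000 ± 3.8153 = (-1.82, 5.82).

(-1.82, 5.82)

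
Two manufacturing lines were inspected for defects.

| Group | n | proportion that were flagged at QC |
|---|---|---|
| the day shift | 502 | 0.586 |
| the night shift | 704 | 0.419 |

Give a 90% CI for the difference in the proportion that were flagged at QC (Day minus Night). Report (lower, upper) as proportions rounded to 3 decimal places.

(0.120, 0.214)

SE₁ = √(p̂₁(1−p̂₁)/n₁) = √(0.5860·0.4140/502) = 0.02198; SE₂ = √(0.4190·0.5810/704) = 0.01860.
Independent samples: SE of the difference = √(SE₁² + SE₂²) = √(0.0004831204 + 0.00034596) = 0.02879.
z* for 90% confidence is 1.645, so the margin of error is 1.645 × 0.02879 = 0.04736.
Point estimate p̂₁ − p̂₂ = 0.5860 − 0.4190 = 0.1670.
0.1670 ± 0.04736 → (0.120, 0.214).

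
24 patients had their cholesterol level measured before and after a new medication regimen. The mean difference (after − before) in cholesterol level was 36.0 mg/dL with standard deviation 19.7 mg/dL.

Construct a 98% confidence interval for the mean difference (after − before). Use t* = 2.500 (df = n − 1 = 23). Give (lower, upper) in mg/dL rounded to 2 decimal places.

Paired design: SE = s_d/√n = 19.7/√24 = 4.0212.
t* = 2.500; margin of error = 2.500 × 4.0212 = 10.0530.
36.0 ± 10.0530 → (25.95, 46.05).

(25.95, 46.05)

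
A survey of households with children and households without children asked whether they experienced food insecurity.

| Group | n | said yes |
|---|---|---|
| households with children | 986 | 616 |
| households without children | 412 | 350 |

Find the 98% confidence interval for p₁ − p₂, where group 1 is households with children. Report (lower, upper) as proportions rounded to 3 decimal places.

First, p̂₁ = 616/986 = 0.6247; p̂₂ = 350/412 = 0.8495.
The two standard errors are √(0.6247×0.3753/986) = 0.01542 and √(0.8495×0.1505/412) = 0.01762.
Because the samples are independent, SE_diff = √(0.01542² + 0.01762²) = 0.02341.
Using z* = 2.326 for 98%, ME = 2.326 × 0.02341 = 0.05445.
p̂₁ − p̂₂ = -0.2248; interval -0.2248 ± 0.05445 gives (-0.279, -0.170).

(-0.279, -0.170)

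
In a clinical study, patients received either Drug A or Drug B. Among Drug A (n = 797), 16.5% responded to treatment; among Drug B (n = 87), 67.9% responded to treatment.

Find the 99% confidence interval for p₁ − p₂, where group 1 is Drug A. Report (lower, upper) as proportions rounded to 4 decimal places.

(-0.6473, -0.3807)

Each SE is √(p̂(1−p̂)/n): √(0.1650·0.8350/797) = 0.01315 and √(0.6790·0.3210/87) = 0.05005.
SE(p̂₁ − p̂₂) = √(SE₁² + SE₂²) = √(0.0001729225 + 0.0025050025) = 0.05175, since the two samples are independent.
At 99% confidence z* = 2.576; margin = 2.576 × 0.05175 = 0.13331.
The difference is 0.1650 − 0.6790 = -0.5140, so the interval is -0.5140 ± 0.13331 = (-0.6473, -0.3807).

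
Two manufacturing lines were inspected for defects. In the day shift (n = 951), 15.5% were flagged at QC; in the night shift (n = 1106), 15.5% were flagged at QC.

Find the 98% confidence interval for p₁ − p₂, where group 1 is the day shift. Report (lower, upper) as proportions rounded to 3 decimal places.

Each SE is √(p̂(1−p̂)/n): √(0.1550·0.8450/951) = 0.01174 and √(0.1550·0.8450/1106) = 0.01088.
SE(p̂₁ − p̂₂) = √(SE₁² + SE₂²) = √(0.0001378276 + 0.0001183744) = 0.01601, since the two samples are independent.
At 98% confidence z* = 2.326; margin = 2.326 × 0.01601 = 0.03724.
The difference is 0.1550 − 0.1550 = 0.0000, so the interval is 0.0000 ± 0.03724 = (-0.037, 0.037).

(-0.037, 0.037)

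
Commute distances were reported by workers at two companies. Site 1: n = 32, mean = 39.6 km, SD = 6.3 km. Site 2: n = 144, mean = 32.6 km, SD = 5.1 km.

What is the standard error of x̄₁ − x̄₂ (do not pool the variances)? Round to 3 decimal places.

SE₁ = s₁/√n₁ = 6.3/√32 = 1.1137; SE₂ = 5.1/√144 = 0.4250.
Independent samples, unequal variances: SE_diff = √(SE₁² + SE₂²) = √(1.24032769 + 0.180625) = 1.1920.

1.192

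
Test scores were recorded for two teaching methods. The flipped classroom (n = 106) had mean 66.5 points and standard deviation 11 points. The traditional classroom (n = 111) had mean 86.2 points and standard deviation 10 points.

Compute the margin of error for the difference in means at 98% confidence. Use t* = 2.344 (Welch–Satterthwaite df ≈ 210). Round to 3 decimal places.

Standard errors of each mean: 11/√106 = 1.0684 and 10/√111 = 0.9492.
SE(x̄₁ − x̄₂) = √(1.0684² + 0.9492²) = 1.4291 for independent samples with unequal variances.
With t* = 2.344, the margin is 2.344 × 1.4291 = 3.3498.

3.350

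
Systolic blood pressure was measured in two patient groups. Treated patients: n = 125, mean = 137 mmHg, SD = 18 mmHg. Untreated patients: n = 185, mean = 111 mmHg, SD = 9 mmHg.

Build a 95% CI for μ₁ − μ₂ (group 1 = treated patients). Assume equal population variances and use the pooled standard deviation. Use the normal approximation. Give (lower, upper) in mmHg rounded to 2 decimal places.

Pooled variance s_p² = [124·18² + 184·9²] / (125+185−2) = 178.8312, so s_p = 13.3728.
SE_diff = s_p·√(1/n₁ + 1/n₂) = 13.3728·√(1/125 + 1/185) = 1.5483.
z* = 1.960; margin = 1.960 × 1.5483 = 3.0347.
Difference = 137 − 111 = 26.0000.
26.0000 ± 3.0347 → (22.97, 29.03).

(22.97, 29.03)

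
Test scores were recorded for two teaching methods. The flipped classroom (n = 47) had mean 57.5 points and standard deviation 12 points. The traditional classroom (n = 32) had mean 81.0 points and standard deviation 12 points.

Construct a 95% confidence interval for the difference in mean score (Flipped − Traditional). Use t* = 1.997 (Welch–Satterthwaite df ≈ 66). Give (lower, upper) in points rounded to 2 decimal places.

(-28.99, -18.01)

SE₁ = s₁/√n₁ = 12/√47 = 1.7504; SE₂ = 12/√32 = 2.1213.
Independent samples, unequal variances: SE_diff = √(SE₁² + SE₂²) = √(3.06390016 + 4.49991369) = 2.7502.
t* = 1.997, so margin of error = 1.997 × 2.7502 = 5.4921.
Difference in means = 57.5 − 81.0 = -23.5000.
-23.5000 ± 5.4921 → (-28.99, -18.01).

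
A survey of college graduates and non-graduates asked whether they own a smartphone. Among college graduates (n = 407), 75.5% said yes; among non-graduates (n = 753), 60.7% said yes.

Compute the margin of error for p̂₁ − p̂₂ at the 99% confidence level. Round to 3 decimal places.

Each SE is √(p̂(1−p̂)/n): √(0.7550·0.2450/407) = 0.02132 and √(0.6070·0.3930/753) = 0.01780.
SE(p̂₁ − p̂₂) = √(SE₁² + SE₂²) = √(0.0004545424 + 0.00031684) = 0.02777, since the two samples are independent.
At 99% confidence z* = 2.576; margin = 2.576 × 0.02777 = 0.07154.

0.072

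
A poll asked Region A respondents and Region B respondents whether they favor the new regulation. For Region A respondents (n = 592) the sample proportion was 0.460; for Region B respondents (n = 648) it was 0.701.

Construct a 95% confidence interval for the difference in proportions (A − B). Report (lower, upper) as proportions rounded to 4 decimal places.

Each SE is √(p̂(1−p̂)/n): √(0.4600·0.5400/592) = 0.02048 and √(0.7010·0.2990/648) = 0.01798.
SE(p̂₁ − p̂₂) = √(SE₁² + SE₂²) = √(0.0004194304 + 0.0003232804) = 0.02725, since the two samples are independent.
At 95% confidence z* = 1.960; margin = 1.960 × 0.02725 = 0.05341.
The difference is 0.4600 − 0.7010 = -0.2410, so the interval is -0.2410 ± 0.05341 = (-0.2944, -0.1876).

(-0.2944, -0.1876)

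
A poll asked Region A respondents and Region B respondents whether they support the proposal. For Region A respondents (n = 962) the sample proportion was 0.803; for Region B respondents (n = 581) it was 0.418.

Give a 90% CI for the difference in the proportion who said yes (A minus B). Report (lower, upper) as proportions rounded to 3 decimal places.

(0.345, 0.425)

SE₁ = √(p̂₁(1−p̂₁)/n₁) = √(0.8030·0.1970/962) = 0.01282; SE₂ = √(0.4180·0.5820/581) = 0.02046.
Independent samples: SE of the difference = √(SE₁² + SE₂²) = √(0.0001643524 + 0.0004186116) = 0.02414.
z* for 90% confidence is 1.645, so the margin of error is 1.645 × 0.02414 = 0.03971.
Point estimate p̂₁ − p̂₂ = 0.8030 − 0.4180 = 0.3850.
0.3850 ± 0.03971 → (0.345, 0.425).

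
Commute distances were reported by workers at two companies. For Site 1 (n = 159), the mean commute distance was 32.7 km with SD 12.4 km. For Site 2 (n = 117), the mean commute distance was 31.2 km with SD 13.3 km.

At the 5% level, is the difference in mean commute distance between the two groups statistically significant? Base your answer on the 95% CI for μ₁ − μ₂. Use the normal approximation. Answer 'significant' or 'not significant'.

not significant

Per-group SEs: s₁/√n₁ = 12.4/√159 = 0.9834, s₂/√n₂ = 13.3/√117 = 1.2296.
Unpooled SE of the difference: √(0.96707556 + 1.51191616) = 1.5745.
Margin of error = z* · SE = 1.960 × 1.5745 = 3.0860.
x̄₁ − x̄₂ = 32.7 − 31.2 = 1.5000.
CI: 1.5000 ± 3.0860 = (-1.5860, 4.5860).
The interval (-1.5860, 4.5860) contains 0, so the difference is not significant.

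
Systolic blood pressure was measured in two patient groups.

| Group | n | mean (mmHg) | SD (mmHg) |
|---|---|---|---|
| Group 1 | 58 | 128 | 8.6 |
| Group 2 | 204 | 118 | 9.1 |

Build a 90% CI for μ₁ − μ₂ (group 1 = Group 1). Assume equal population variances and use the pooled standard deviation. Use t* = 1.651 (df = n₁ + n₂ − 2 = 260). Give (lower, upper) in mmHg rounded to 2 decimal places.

(7.79, 12.21)

Pooled variance s_p² = [57·8.6² + 203·9.1²] / (58+204−2) = 80.8698, so s_p = 8.9928.
SE_diff = s_p·√(1/n₁ + 1/n₂) = 8.9928·√(1/58 + 1/204) = 1.3382.
t* = 1.651; margin = 1.651 × 1.3382 = 2.2094.
Difference = 128 − 118 = 10.0000.
10.0000 ± 2.2094 → (7.79, 12.21).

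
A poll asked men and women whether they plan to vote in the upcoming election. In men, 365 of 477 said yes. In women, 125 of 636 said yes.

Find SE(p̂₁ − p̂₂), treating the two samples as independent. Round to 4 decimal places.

p̂₁ = 365/477 = 0.7652 and p̂₂ = 125/636 = 0.1965.
SE₁ = √(p̂₁(1−p̂₁)/n₁) = √(0.7652·0.2348/477) = 0.01941; SE₂ = √(0.1965·0.8035/636) = 0.01576.
Independent samples: SE of the difference = √(SE₁² + SE₂²) = √(0.0003767481 + 0.0002483776) = 0.02500.

0.0250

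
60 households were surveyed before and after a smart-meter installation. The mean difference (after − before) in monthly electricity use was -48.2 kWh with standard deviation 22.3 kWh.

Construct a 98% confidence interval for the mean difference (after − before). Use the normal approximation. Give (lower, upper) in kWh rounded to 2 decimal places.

(-54.90, -41.50)

Paired design: SE = s_d/√n = 22.3/√60 = 2.8789.
z* = 2.326; margin of error = 2.326 × 2.8789 = 6.6963.
-48.2 ± 6.6963 → (-54.90, -41.50).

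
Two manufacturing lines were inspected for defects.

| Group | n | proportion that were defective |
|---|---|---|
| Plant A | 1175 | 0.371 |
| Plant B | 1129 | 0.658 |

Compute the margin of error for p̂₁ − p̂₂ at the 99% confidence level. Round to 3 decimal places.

The two standard errors are √(0.3710×0.6290/1175) = 0.01409 and √(0.6580×0.3420/1129) = 0.01412.
Because the samples are independent, SE_diff = √(0.01409² + 0.01412²) = 0.01995.
Using z* = 2.576 for 99%, ME = 2.576 × 0.01995 = 0.05139.

0.051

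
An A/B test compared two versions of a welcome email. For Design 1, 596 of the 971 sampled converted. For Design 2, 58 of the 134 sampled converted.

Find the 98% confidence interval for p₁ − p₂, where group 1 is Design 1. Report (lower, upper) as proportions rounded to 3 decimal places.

First, p̂₁ = 596/971 = 0.6138; p̂₂ = 58/134 = 0.4328.
The two standard errors are √(0.6138×0.3862/971) = 0.01562 and √(0.4328×0.5672/134) = 0.04280.
Because the samples are independent, SE_diff = √(0.01562² + 0.04280²) = 0.04556.
Using z* = 2.326 for 98%, ME = 2.326 × 0.04556 = 0.10597.
p̂₁ − p̂₂ = 0.1810; interval 0.1810 ± 0.10597 gives (0.075, 0.287).

(0.075, 0.287)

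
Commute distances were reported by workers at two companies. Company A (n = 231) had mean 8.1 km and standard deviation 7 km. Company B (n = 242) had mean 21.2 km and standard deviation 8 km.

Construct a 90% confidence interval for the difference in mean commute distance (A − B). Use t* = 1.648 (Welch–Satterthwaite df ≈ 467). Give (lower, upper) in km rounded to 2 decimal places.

(-14.24, -11.96)

SE₁ = s₁/√n₁ = 7/√231 = 0.4606; SE₂ = 8/√242 = 0.5143.
Independent samples, unequal variances: SE_diff = √(SE₁² + SE₂²) = √(0.21215236 + 0.26450449) = 0.6904.
t* = 1.648, so margin of error = 1.648 × 0.6904 = 1.1378.
Difference in means = 8.1 − 21.2 = -13.1000.
-13.1000 ± 1.1378 → (-14.24, -11.96).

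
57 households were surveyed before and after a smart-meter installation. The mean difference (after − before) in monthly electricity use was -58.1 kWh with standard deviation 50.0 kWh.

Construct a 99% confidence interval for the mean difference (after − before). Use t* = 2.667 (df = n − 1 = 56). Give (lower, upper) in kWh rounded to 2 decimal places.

(-75.76, -40.44)

Paired design: SE = s_d/√n = 50.0/√57 = 6.6227.
t* = 2.667; margin of error = 2.667 × 6.6227 = 17.6627.
-58.1 ± 17.6627 → (-75.76, -40.44).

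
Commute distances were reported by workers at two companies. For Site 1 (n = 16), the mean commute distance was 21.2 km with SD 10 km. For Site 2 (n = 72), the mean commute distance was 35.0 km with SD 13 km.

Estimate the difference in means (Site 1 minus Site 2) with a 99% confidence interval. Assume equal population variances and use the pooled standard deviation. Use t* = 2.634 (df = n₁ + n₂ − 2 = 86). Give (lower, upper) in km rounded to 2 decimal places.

s_p = √[((n₁−1)s₁² + (n₂−1)s₂²)/(n₁+n₂−2)] = √[(15·10² + 71·13²)/86] = 12.5286.
SE = 12.5286·√(1/16 + 1/72) = 3.4627.
With t* = 2.634, margin = 2.634 × 3.4627 = 9.1208.
x̄₁ − x̄₂ = 21.2 − 35.0 = -13.8000; interval -13.8000 ± 9.1208 = (-22.92, -4.68).

(-22.92, -4.68)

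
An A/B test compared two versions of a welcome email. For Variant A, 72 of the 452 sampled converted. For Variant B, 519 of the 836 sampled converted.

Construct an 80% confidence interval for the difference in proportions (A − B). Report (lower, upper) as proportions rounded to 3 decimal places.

(-0.492, -0.431)

Sample proportions: 72/452 = 0.1593, 519/836 = 0.6208.
Each SE is √(p̂(1−p̂)/n): √(0.1593·0.8407/452) = 0.01721 and √(0.6208·0.3792/836) = 0.01678.
SE(p̂₁ − p̂₂) = √(SE₁² + SE₂²) = √(0.0002961841 + 0.0002815684) = 0.02404, since the two samples are independent.
At 80% confidence z* = 1.282; margin = 1.282 × 0.02404 = 0.03082.
The difference is 0.1593 − 0.6208 = -0.4615, so the interval is -0.4615 ± 0.03082 = (-0.492, -0.431).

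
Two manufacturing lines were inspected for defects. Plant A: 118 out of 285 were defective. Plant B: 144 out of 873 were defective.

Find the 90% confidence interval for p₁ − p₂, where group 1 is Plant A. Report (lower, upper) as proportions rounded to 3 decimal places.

p̂₁ = 118/285 = 0.4140 and p̂₂ = 144/873 = 0.1649.
SE₁ = √(p̂₁(1−p̂₁)/n₁) = √(0.4140·0.5860/285) = 0.02918; SE₂ = √(0.1649·0.8351/873) = 0.01256.
Independent samples: SE of the difference = √(SE₁² + SE₂²) = √(0.0008514724 + 0.0001577536) = 0.03177.
z* for 90% confidence is 1.645, so the margin of error is 1.645 × 0.03177 = 0.05226.
Point estimate p̂₁ − p̂₂ = 0.4140 − 0.1649 = 0.2491.
0.2491 ± 0.05226 → (0.197, 0.301).

(0.197, 0.301)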